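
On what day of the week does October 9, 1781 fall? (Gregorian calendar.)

Doomsday rule: the anchor day for the 1700s is Sunday. For year 81: 81÷12 = 6 r 9, and 9÷4 = 2, so 6+9+2 = 17.
Sunday + 17 ≡ Wednesday — that's 1781's doomsday.
In October the doomsday date is Oct 10.
Oct 9 is 1 day before Oct 10; 1 mod 7 = 1, so Wednesday − 1 = Tuesday.

Tuesday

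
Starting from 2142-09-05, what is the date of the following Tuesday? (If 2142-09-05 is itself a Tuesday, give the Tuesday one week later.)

Sep 5, 2142 is a Wednesday.
From Wednesday to the next Tuesday is 6 days.
Sep 5, 2142 + 6 = Sep 11, 2142.

September 11, 2142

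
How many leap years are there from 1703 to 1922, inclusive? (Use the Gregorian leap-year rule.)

Multiples of 4 in [1703,1922]: 55.
Of those, multiples of 100: 2 (not leap unless ÷400).
Multiples of 400: 0.
Leap years = 55 − 2 + 0 = 53.

53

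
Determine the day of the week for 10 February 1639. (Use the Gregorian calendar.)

Doomsday rule: the anchor day for the 1600s is Tuesday. For year 39: 39÷12 = 3 r 3, and 3÷4 = 0, so 3+3+0 = 6.
Tuesday + 6 ≡ Monday — that's 1639's doomsday.
In February the doomsday date is Feb 28 (1639 is not a leap year).
Feb 10 is 18 days before Feb 28; 18 mod 7 = 4, so Monday − 4 = Thursday.

Thursday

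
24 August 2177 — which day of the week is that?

Doomsday rule: the anchor day for the 2100s is Sunday. For year 77: 77÷12 = 6 r 5, and 5÷4 = 1, so 6+5+1 = 12.
Sunday + 12 ≡ Friday — that's 2177's doomsday.
In August the doomsday date is Aug 8.
Aug 24 is 16 days after Aug 8; 16 mod 7 = 2, so Friday + 2 = Sunday.

Sunday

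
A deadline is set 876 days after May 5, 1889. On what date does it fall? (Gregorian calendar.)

September 28, 1891

+365 (one year) → May 5, 1890 (511 left).
+365 (one year) → May 5, 1891 (146 left).
May has 31 days: +27 → Jun 1, 1891 (119 left).
Jun has 30 days: +30 → Jul 1, 1891 (89 left).
Jul has 31 days: +31 → Aug 1, 1891 (58 left).
Aug has 31 days: +31 → Sep 1, 1891 (27 left).
+27 → Sep 28, 1891.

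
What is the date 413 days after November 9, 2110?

+365 (one year) → Nov 9, 2111 (48 left).
Nov has 30 days: +22 → Dec 1, 2111 (26 left).
+26 → Dec 27, 2111.

December 27, 2111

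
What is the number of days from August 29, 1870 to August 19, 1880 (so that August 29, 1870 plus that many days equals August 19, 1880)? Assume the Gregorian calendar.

Aug 29, 1870 → Aug 29, 1871: 365 days.
Aug 29, 1871 → Aug 29, 1872: 366 days (Feb 29, 1872 is in that span).
Aug 29, 1872 → Aug 29, 1873: 365 days.
Aug 29, 1873 → Aug 29, 1874: 365 days.
Aug 29, 1874 → Aug 29, 1875: 365 days.
Aug 29, 1875 → Aug 29, 1876: 366 days (Feb 29, 1876 is in that span).
Aug 29, 1876 → Aug 29, 1877: 365 days.
Aug 29, 1877 → Aug 29, 1878: 365 days.
Aug 29, 1878 → Aug 29, 1879: 365 days.
Aug 29, 1879 → Sep 29, 1879: 31 days (August has 31).
Sep 29, 1879 → Oct 29, 1879: 30 days (September has 30).
Oct 29, 1879 → Nov 29, 1879: 31 days (October has 31).
Nov 29, 1879 → Dec 29, 1879: 30 days (November has 30).
Dec 29, 1879 → Jan 29, 1880: 31 days (December has 31).
Jan 29, 1880 → Feb 29, 1880: 31 days (January has 31).
Feb 29, 1880 → Mar 29, 1880: 29 days (February has 29).
Mar 29, 1880 → Apr 29, 1880: 31 days (March has 31).
Apr 29, 1880 → May 29, 1880: 30 days (April has 30).
May 29, 1880 → Jun 29, 1880: 31 days (May has 31).
Jun 29, 1880 → Jul 29, 1880: 30 days (June has 30).
Jul 29, 1880 → Aug 19, 1880: 21 days.
Total: 3643 days.

3643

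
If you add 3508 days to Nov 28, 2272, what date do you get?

+365 (one year) → Nov 28, 2273 (3143 left).
+365 (one year) → Nov 28, 2274 (2778 left).
+365 (one year) → Nov 28, 2275 (2413 left).
+366 (one year; includes Feb 29, 2276) → Nov 28, 2276 (2047 left).
+365 (one year) → Nov 28, 2277 (1682 left).
+365 (one year) → Nov 28, 2278 (1317 left).
+365 (one year) → Nov 28, 2279 (952 left).
+366 (one year; includes Feb 29, 2280) → Nov 28, 2280 (586 left).
+365 (one year) → Nov 28, 2281 (221 left).
Nov has 30 days: +3 → Dec 1, 2281 (218 left).
Dec has 31 days: +31 → Jan 1, 2282 (187 left).
Jan has 31 days: +31 → Feb 1, 2282 (156 left).
Feb has 28 days: +28 → Mar 1, 2282 (128 left).
Mar has 31 days: +31 → Apr 1, 2282 (97 left).
Apr has 30 days: +30 → May 1, 2282 (67 left).
May has 31 days: +31 → Jun 1, 2282 (36 left).
Jun has 30 days: +30 → Jul 1, 2282 (6 left).
+6 → Jul 7, 2282.

July 7, 2282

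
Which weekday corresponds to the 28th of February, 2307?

Thursday

Doomsday rule: the anchor day for the 2300s is Wednesday. For year 07: 7÷12 = 0 r 7, and 7÷4 = 1, so 0+7+1 = 8.
Wednesday + 8 ≡ Thursday — that's 2307's doomsday.
In February the doomsday date is Feb 28 (2307 is not a leap year).
Feb 28 is the doomsday itself: Thursday.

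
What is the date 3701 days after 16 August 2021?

+365 (one year) → Aug 16, 2022 (3336 left).
+365 (one year) → Aug 16, 2023 (2971 left).
+366 (one year; includes Feb 29, 2024) → Aug 16, 2024 (2605 left).
+365 (one year) → Aug 16, 2025 (2240 left).
+365 (one year) → Aug 16, 2026 (1875 left).
+365 (one year) → Aug 16, 2027 (1510 left).
+366 (one year; includes Feb 29, 2028) → Aug 16, 2028 (1144 left).
+365 (one year) → Aug 16, 2029 (779 left).
+365 (one year) → Aug 16, 2030 (414 left).
+365 (one year) → Aug 16, 2031 (49 left).
Aug has 31 days: +16 → Sep 1, 2031 (33 left).
Sep has 30 days: +30 → Oct 1, 2031 (3 left).
+3 → Oct 4, 2031.

October 4, 2031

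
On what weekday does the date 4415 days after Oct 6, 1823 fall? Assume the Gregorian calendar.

Oct 6, 1823 is a Monday.
4415 mod 7 = 5, so 4415 days after a Monday is Monday + 5 = Saturday.

Saturday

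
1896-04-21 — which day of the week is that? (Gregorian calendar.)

Tuesday

Doomsday rule: the anchor day for the 1800s is Friday. For year 96: 96÷12 = 8 r 0, and 0÷4 = 0, so 8+0+0 = 8.
Friday + 8 ≡ Saturday — that's 1896's doomsday.
In April the doomsday date is Apr 4.
Apr 21 is 17 days after Apr 4; 17 mod 7 = 3, so Saturday + 3 = Tuesday.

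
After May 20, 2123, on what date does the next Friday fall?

May 21, 2123

May 20, 2123 is a Thursday.
From Thursday to the next Friday is 1 day.
May 20, 2123 + 1 = May 21, 2123.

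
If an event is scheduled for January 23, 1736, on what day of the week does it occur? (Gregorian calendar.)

Monday

Doomsday rule: the anchor day for the 1700s is Sunday. For year 36: 36÷12 = 3 r 0, and 0÷4 = 0, so 3+0+0 = 3.
Sunday + 3 ≡ Wednesday — that's 1736's doomsday.
In January the doomsday date is Jan 4 (1736 is a leap year (divisible by 4)).
Jan 23 is 19 days after Jan 4; 19 mod 7 = 5, so Wednesday + 5 = Monday.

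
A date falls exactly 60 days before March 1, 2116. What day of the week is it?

Wednesday

First find the weekday of Mar 1, 2116. Doomsday rule: the anchor day for the 2100s is Sunday. For year 16: 16÷12 = 1 r 4, and 4÷4 = 1, so 1+4+1 = 6.
Sunday + 6 ≡ Saturday — that's 2116's doomsday.
In March the doomsday date is Mar 14.
Mar 1 is 13 days before Mar 14; 13 mod 7 = 6, so Saturday − 6 = Sunday.
60 mod 7 = 4, so 60 days before a Sunday is Sunday − 4 = Wednesday.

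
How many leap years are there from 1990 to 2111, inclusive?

29

Multiples of 4 in [1990,2111]: 30.
Of those, multiples of 100: 2 (not leap unless ÷400).
Multiples of 400: 1.
Leap years = 30 − 2 + 1 = 29.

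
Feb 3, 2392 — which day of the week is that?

Monday

Doomsday rule: the anchor day for the 2300s is Wednesday. For year 92: 92÷12 = 7 r 8, and 8÷4 = 2, so 7+8+2 = 17.
Wednesday + 17 ≡ Saturday — that's 2392's doomsday.
In February the doomsday date is Feb 29 (2392 is a leap year (divisible by 4)).
Feb 3 is 26 days before Feb 29; 26 mod 7 = 5, so Saturday − 5 = Monday.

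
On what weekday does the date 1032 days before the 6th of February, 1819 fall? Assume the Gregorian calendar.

Feb 6, 1819 is a Saturday.
1032 mod 7 = 3, so 1032 days before a Saturday is Saturday − 3 = Wednesday.

Wednesday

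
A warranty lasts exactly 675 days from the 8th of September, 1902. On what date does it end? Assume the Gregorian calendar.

July 14, 1904

+365 (one year) → Sep 8, 1903 (310 left).
Sep has 30 days: +23 → Oct 1, 1903 (287 left).
Oct has 31 days: +31 → Nov 1, 1903 (256 left).
Nov has 30 days: +30 → Dec 1, 1903 (226 left).
Dec has 31 days: +31 → Jan 1, 1904 (195 left).
Jan has 31 days: +31 → Feb 1, 1904 (164 left).
Feb has 29 days: +29 → Mar 1, 1904 (135 left).
Mar has 31 days: +31 → Apr 1, 1904 (104 left).
Apr has 30 days: +30 → May 1, 1904 (74 left).
May has 31 days: +31 → Jun 1, 1904 (43 left).
Jun has 30 days: +30 → Jul 1, 1904 (13 left).
+13 → Jul 14, 1904.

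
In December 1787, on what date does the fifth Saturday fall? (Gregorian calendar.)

December 29, 1787

December 1, 1787 is a Saturday.
The first Saturday is therefore December 1 (same day).
The fifth Saturday is 1 + 4×7 = December 29.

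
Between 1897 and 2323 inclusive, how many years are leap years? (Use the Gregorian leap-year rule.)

Multiples of 4 in [1897,2323]: 106.
Of those, multiples of 100: 5 (not leap unless ÷400).
Multiples of 400: 1.
Leap years = 106 − 5 + 1 = 102.

102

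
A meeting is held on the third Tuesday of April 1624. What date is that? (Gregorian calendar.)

April 16, 1624

April 1, 1624 is a Monday.
The first Tuesday is therefore April 2 (1 days later).
The third Tuesday is 2 + 2×7 = April 16.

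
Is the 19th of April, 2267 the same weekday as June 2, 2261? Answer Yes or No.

From Jun 2, 2261 to Apr 19, 2267 is 2147 days.
2147 mod 7 = 5, so they are different weekdays.
(Jun 2, 2261 is a Sunday; Apr 19, 2267 is a Friday.)

No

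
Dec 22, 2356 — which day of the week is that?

Saturday

Doomsday rule: the anchor day for the 2300s is Wednesday. For year 56: 56÷12 = 4 r 8, and 8÷4 = 2, so 4+8+2 = 14.
Wednesday + 14 ≡ Wednesday — that's 2356's doomsday.
In December the doomsday date is Dec 12.
Dec 22 is 10 days after Dec 12; 10 mod 7 = 3, so Wednesday + 3 = Saturday.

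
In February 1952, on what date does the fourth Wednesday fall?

February 27, 1952

February 1, 1952 is a Friday.
The first Wednesday is therefore February 6 (5 days later).
The fourth Wednesday is 6 + 3×7 = February 27.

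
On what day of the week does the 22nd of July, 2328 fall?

Sunday

Doomsday rule: the anchor day for the 2300s is Wednesday. For year 28: 28÷12 = 2 r 4, and 4÷4 = 1, so 2+4+1 = 7.
Wednesday + 7 ≡ Wednesday — that's 2328's doomsday.
In July the doomsday date is Jul 11.
Jul 22 is 11 days after Jul 11; 11 mod 7 = 4, so Wednesday + 4 = Sunday.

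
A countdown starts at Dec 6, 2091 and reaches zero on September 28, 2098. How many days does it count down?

2488

Dec 6, 2091 → Dec 6, 2092: 366 days (Feb 29, 2092 is in that span).
Dec 6, 2092 → Dec 6, 2093: 365 days.
Dec 6, 2093 → Dec 6, 2094: 365 days.
Dec 6, 2094 → Dec 6, 2095: 365 days.
Dec 6, 2095 → Dec 6, 2096: 366 days (Feb 29, 2096 is in that span).
Dec 6, 2096 → Dec 6, 2097: 365 days.
Dec 6, 2097 → Jan 6, 2098: 31 days (December has 31).
Jan 6, 2098 → Feb 6, 2098: 31 days (January has 31).
Feb 6, 2098 → Mar 6, 2098: 28 days (February has 28).
Mar 6, 2098 → Apr 6, 2098: 31 days (March has 31).
Apr 6, 2098 → May 6, 2098: 30 days (April has 30).
May 6, 2098 → Jun 6, 2098: 31 days (May has 31).
Jun 6, 2098 → Jul 6, 2098: 30 days (June has 30).
Jul 6, 2098 → Aug 6, 2098: 31 days (July has 31).
Aug 6, 2098 → Sep 6, 2098: 31 days (August has 31).
Sep 6, 2098 → Sep 28, 2098: 22 days.
Total: 2488 days.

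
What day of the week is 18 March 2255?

Doomsday rule: the anchor day for the 2200s is Friday. For year 55: 55÷12 = 4 r 7, and 7÷4 = 1, so 4+7+1 = 12.
Friday + 12 ≡ Wednesday — that's 2255's doomsday.
In March the doomsday date is Mar 14.
Mar 18 is 4 days after Mar 14; 4 mod 7 = 4, so Wednesday + 4 = Sunday.

Sunday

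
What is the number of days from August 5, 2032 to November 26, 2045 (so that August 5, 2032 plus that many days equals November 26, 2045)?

4861

Aug 5, 2032 → Aug 5, 2033: 365 days.
Aug 5, 2033 → Aug 5, 2034: 365 days.
Aug 5, 2034 → Aug 5, 2035: 365 days.
Aug 5, 2035 → Aug 5, 2036: 366 days (Feb 29, 2036 is in that span).
Aug 5, 2036 → Aug 5, 2037: 365 days.
Aug 5, 2037 → Aug 5, 2038: 365 days.
Aug 5, 2038 → Aug 5, 2039: 365 days.
Aug 5, 2039 → Aug 5, 2040: 366 days (Feb 29, 2040 is in that span).
Aug 5, 2040 → Aug 5, 2041: 365 days.
Aug 5, 2041 → Aug 5, 2042: 365 days.
Aug 5, 2042 → Aug 5, 2043: 365 days.
Aug 5, 2043 → Aug 5, 2044: 366 days (Feb 29, 2044 is in that span).
Aug 5, 2044 → Aug 5, 2045: 365 days.
Aug 5, 2045 → Sep 5, 2045: 31 days (August has 31).
Sep 5, 2045 → Oct 5, 2045: 30 days (September has 30).
Oct 5, 2045 → Nov 5, 2045: 31 days (October has 31).
Nov 5, 2045 → Nov 26, 2045: 21 days.
Total: 4861 days.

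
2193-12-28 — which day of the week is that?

Doomsday rule: the anchor day for the 2100s is Sunday. For year 93: 93÷12 = 7 r 9, and 9÷4 = 2, so 7+9+2 = 18.
Sunday + 18 ≡ Thursday — that's 2193's doomsday.
In December the doomsday date is Dec 12.
Dec 28 is 16 days after Dec 12; 16 mod 7 = 2, so Thursday + 2 = Saturday.

Saturday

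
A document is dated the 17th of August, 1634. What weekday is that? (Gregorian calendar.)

Doomsday rule: the anchor day for the 1600s is Tuesday. For year 34: 34÷12 = 2 r 10, and 10÷4 = 2, so 2+10+2 = 14.
Tuesday + 14 ≡ Tuesday — that's 1634's doomsday.
In August the doomsday date is Aug 8.
Aug 17 is 9 days after Aug 8; 9 mod 7 = 2, so Tuesday + 2 = Thursday.

Thursday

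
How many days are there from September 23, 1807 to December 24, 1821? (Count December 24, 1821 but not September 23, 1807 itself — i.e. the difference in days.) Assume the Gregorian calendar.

5206

Sep 23, 1807 → Sep 23, 1808: 366 days (Feb 29, 1808 is in that span).
Sep 23, 1808 → Sep 23, 1809: 365 days.
Sep 23, 1809 → Sep 23, 1810: 365 days.
Sep 23, 1810 → Sep 23, 1811: 365 days.
Sep 23, 1811 → Sep 23, 1812: 366 days (Feb 29, 1812 is in that span).
Sep 23, 1812 → Sep 23, 1813: 365 days.
Sep 23, 1813 → Sep 23, 1814: 365 days.
Sep 23, 1814 → Sep 23, 1815: 365 days.
Sep 23, 1815 → Sep 23, 1816: 366 days (Feb 29, 1816 is in that span).
Sep 23, 1816 → Sep 23, 1817: 365 days.
Sep 23, 1817 → Sep 23, 1818: 365 days.
Sep 23, 1818 → Sep 23, 1819: 365 days.
Sep 23, 1819 → Sep 23, 1820: 366 days (Feb 29, 1820 is in that span).
Sep 23, 1820 → Sep 23, 1821: 365 days.
Sep 23, 1821 → Oct 23, 1821: 30 days (September has 30).
Oct 23, 1821 → Nov 23, 1821: 31 days (October has 31).
Nov 23, 1821 → Dec 23, 1821: 30 days (November has 30).
Dec 23, 1821 → Dec 24, 1821: 1 days.
Total: 5206 days.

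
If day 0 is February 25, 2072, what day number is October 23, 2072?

Feb 25, 2072 → Mar 25, 2072: 29 days (February has 29).
Mar 25, 2072 → Apr 25, 2072: 31 days (March has 31).
Apr 25, 2072 → May 25, 2072: 30 days (April has 30).
May 25, 2072 → Jun 25, 2072: 31 days (May has 31).
Jun 25, 2072 → Jul 25, 2072: 30 days (June has 30).
Jul 25, 2072 → Aug 25, 2072: 31 days (July has 31).
Aug 25, 2072 → Sep 25, 2072: 31 days (August has 31).
Sep 25, 2072 → Oct 23, 2072: 28 days.
Total: 241 days.

241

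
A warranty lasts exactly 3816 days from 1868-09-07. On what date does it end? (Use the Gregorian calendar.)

+365 (one year) → Sep 7, 1869 (3451 left).
+365 (one year) → Sep 7, 1870 (3086 left).
+365 (one year) → Sep 7, 1871 (2721 left).
+366 (one year; includes Feb 29, 1872) → Sep 7, 1872 (2355 left).
+365 (one year) → Sep 7, 1873 (1990 left).
+365 (one year) → Sep 7, 1874 (1625 left).
+365 (one year) → Sep 7, 1875 (1260 left).
+366 (one year; includes Feb 29, 1876) → Sep 7, 1876 (894 left).
+365 (one year) → Sep 7, 1877 (529 left).
+365 (one year) → Sep 7, 1878 (164 left).
Sep has 30 days: +24 → Oct 1, 1878 (140 left).
Oct has 31 days: +31 → Nov 1, 1878 (109 left).
Nov has 30 days: +30 → Dec 1, 1878 (79 left).
Dec has 31 days: +31 → Jan 1, 1879 (48 left).
Jan has 31 days: +31 → Feb 1, 1879 (17 left).
+17 → Feb 18, 1879.

February 18, 1879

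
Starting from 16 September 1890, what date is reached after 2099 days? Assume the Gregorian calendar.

+365 (one year) → Sep 16, 1891 (1734 left).
+366 (one year; includes Feb 29, 1892) → Sep 16, 1892 (1368 left).
+365 (one year) → Sep 16, 1893 (1003 left).
+365 (one year) → Sep 16, 1894 (638 left).
+365 (one year) → Sep 16, 1895 (273 left).
Sep has 30 days: +15 → Oct 1, 1895 (258 left).
Oct has 31 days: +31 → Nov 1, 1895 (227 left).
Nov has 30 days: +30 → Dec 1, 1895 (197 left).
Dec has 31 days: +31 → Jan 1, 1896 (166 left).
Jan has 31 days: +31 → Feb 1, 1896 (135 left).
Feb has 29 days: +29 → Mar 1, 1896 (106 left).
Mar has 31 days: +31 → Apr 1, 1896 (75 left).
Apr has 30 days: +30 → May 1, 1896 (45 left).
May has 31 days: +31 → Jun 1, 1896 (14 left).
+14 → Jun 15, 1896.

June 15, 1896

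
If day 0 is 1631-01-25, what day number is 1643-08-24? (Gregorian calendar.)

4594

Jan 25, 1631 → Jan 25, 1632: 365 days.
Jan 25, 1632 → Jan 25, 1633: 366 days (Feb 29, 1632 is in that span).
Jan 25, 1633 → Jan 25, 1634: 365 days.
Jan 25, 1634 → Jan 25, 1635: 365 days.
Jan 25, 1635 → Jan 25, 1636: 365 days.
Jan 25, 1636 → Jan 25, 1637: 366 days (Feb 29, 1636 is in that span).
Jan 25, 1637 → Jan 25, 1638: 365 days.
Jan 25, 1638 → Jan 25, 1639: 365 days.
Jan 25, 1639 → Jan 25, 1640: 365 days.
Jan 25, 1640 → Jan 25, 1641: 366 days (Feb 29, 1640 is in that span).
Jan 25, 1641 → Jan 25, 1642: 365 days.
Jan 25, 1642 → Jan 25, 1643: 365 days.
Jan 25, 1643 → Feb 25, 1643: 31 days (January has 31).
Feb 25, 1643 → Mar 25, 1643: 28 days (February has 28).
Mar 25, 1643 → Apr 25, 1643: 31 days (March has 31).
Apr 25, 1643 → May 25, 1643: 30 days (April has 30).
May 25, 1643 → Jun 25, 1643: 31 days (May has 31).
Jun 25, 1643 → Jul 25, 1643: 30 days (June has 30).
Jul 25, 1643 → Aug 24, 1643: 30 days.
Total: 4594 days.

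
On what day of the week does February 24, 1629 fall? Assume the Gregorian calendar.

Doomsday rule: the anchor day for the 1600s is Tuesday. For year 29: 29÷12 = 2 r 5, and 5÷4 = 1, so 2+5+1 = 8.
Tuesday + 8 ≡ Wednesday — that's 1629's doomsday.
In February the doomsday date is Feb 28 (1629 is not a leap year).
Feb 24 is 4 days before Feb 28; 4 mod 7 = 4, so Wednesday − 4 = Saturday.

Saturday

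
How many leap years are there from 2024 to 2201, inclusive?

43

Multiples of 4 in [2024,2201]: 45.
Of those, multiples of 100: 2 (not leap unless ÷400).
Multiples of 400: 0.
Leap years = 45 − 2 + 0 = 43.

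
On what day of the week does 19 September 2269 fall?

Sunday

Doomsday rule: the anchor day for the 2200s is Friday. For year 69: 69÷12 = 5 r 9, and 9÷4 = 2, so 5+9+2 = 16.
Friday + 16 ≡ Sunday — that's 2269's doomsday.
In September the doomsday date is Sep 5.
Sep 19 is 14 days after Sep 5; 14 mod 7 = 0, so Sunday + 0 = Sunday.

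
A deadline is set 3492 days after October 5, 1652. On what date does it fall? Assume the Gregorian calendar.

+365 (one year) → Oct 5, 1653 (3127 left).
+365 (one year) → Oct 5, 1654 (2762 left).
+365 (one year) → Oct 5, 1655 (2397 left).
+366 (one year; includes Feb 29, 1656) → Oct 5, 1656 (2031 left).
+365 (one year) → Oct 5, 1657 (1666 left).
+365 (one year) → Oct 5, 1658 (1301 left).
+365 (one year) → Oct 5, 1659 (936 left).
+366 (one year; includes Feb 29, 1660) → Oct 5, 1660 (570 left).
+365 (one year) → Oct 5, 1661 (205 left).
Oct has 31 days: +27 → Nov 1, 1661 (178 left).
Nov has 30 days: +30 → Dec 1, 1661 (148 left).
Dec has 31 days: +31 → Jan 1, 1662 (117 left).
Jan has 31 days: +31 → Feb 1, 1662 (86 left).
Feb has 28 days: +28 → Mar 1, 1662 (58 left).
Mar has 31 days: +31 → Apr 1, 1662 (27 left).
+27 → Apr 28, 1662.

April 28, 1662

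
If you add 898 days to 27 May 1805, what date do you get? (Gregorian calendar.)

+365 (one year) → May 27, 1806 (533 left).
+365 (one year) → May 27, 1807 (168 left).
May has 31 days: +5 → Jun 1, 1807 (163 left).
Jun has 30 days: +30 → Jul 1, 1807 (133 left).
Jul has 31 days: +31 → Aug 1, 1807 (102 left).
Aug has 31 days: +31 → Sep 1, 1807 (71 left).
Sep has 30 days: +30 → Oct 1, 1807 (41 left).
Oct has 31 days: +31 → Nov 1, 1807 (10 left).
+10 → Nov 11, 1807.

November 11, 1807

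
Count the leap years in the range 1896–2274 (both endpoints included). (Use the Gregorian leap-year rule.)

92

Multiples of 4 in [1896,2274]: 95.
Of those, multiples of 100: 4 (not leap unless ÷400).
Multiples of 400: 1.
Leap years = 95 − 4 + 1 = 92.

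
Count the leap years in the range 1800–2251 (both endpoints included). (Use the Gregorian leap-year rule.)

109

Multiples of 4 in [1800,2251]: 113.
Of those, multiples of 100: 5 (not leap unless ÷400).
Multiples of 400: 1.
Leap years = 113 − 5 + 1 = 109.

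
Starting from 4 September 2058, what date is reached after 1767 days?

July 7, 2063

+365 (one year) → Sep 4, 2059 (1402 left).
+366 (one year; includes Feb 29, 2060) → Sep 4, 2060 (1036 left).
+365 (one year) → Sep 4, 2061 (671 left).
+365 (one year) → Sep 4, 2062 (306 left).
Sep has 30 days: +27 → Oct 1, 2062 (279 left).
Oct has 31 days: +31 → Nov 1, 2062 (248 left).
Nov has 30 days: +30 → Dec 1, 2062 (218 left).
Dec has 31 days: +31 → Jan 1, 2063 (187 left).
Jan has 31 days: +31 → Feb 1, 2063 (156 left).
Feb has 28 days: +28 → Mar 1, 2063 (128 left).
Mar has 31 days: +31 → Apr 1, 2063 (97 left).
Apr has 30 days: +30 → May 1, 2063 (67 left).
May has 31 days: +31 → Jun 1, 2063 (36 left).
Jun has 30 days: +30 → Jul 1, 2063 (6 left).
+6 → Jul 7, 2063.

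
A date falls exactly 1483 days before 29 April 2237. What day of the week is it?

Apr 29, 2237 is a Saturday.
1483 mod 7 = 6, so 1483 days before a Saturday is Saturday − 6 = Sunday.

Sunday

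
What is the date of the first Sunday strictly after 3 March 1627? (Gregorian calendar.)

March 7, 1627

Mar 3, 1627 is a Wednesday.
From Wednesday to the next Sunday is 4 days.
Mar 3, 1627 + 4 = Mar 7, 1627.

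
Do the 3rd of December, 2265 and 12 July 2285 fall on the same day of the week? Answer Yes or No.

From Dec 3, 2265 to Jul 12, 2285 is 7161 days.
7161 mod 7 = 0, so they are the same weekday.
(Dec 3, 2265 is a Sunday; Jul 12, 2285 is a Sunday.)

Yes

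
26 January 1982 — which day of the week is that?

January 1, 1982 is a Friday.
Jan 1, 1982 → Jan 26, 1982: 25 days.
Total: 25 days.
25 mod 7 = 4, so Friday + 4 = Tuesday.

Tuesday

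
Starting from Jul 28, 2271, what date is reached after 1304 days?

February 21, 2275

+366 (one year; includes Feb 29, 2272) → Jul 28, 2272 (938 left).
+365 (one year) → Jul 28, 2273 (573 left).
+365 (one year) → Jul 28, 2274 (208 left).
Jul has 31 days: +4 → Aug 1, 2274 (204 left).
Aug has 31 days: +31 → Sep 1, 2274 (173 left).
Sep has 30 days: +30 → Oct 1, 2274 (143 left).
Oct has 31 days: +31 → Nov 1, 2274 (112 left).
Nov has 30 days: +30 → Dec 1, 2274 (82 left).
Dec has 31 days: +31 → Jan 1, 2275 (51 left).
Jan has 31 days: +31 → Feb 1, 2275 (20 left).
+20 → Feb 21, 2275.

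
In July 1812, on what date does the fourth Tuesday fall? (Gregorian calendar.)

July 1, 1812 is a Wednesday.
The first Tuesday is therefore July 7 (6 days later).
The fourth Tuesday is 7 + 3×7 = July 28.

July 28, 1812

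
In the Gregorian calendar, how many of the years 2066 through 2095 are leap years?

Multiples of 4 in [2066,2095]: 7.
Of those, multiples of 100: 0 (not leap unless ÷400).
Multiples of 400: 0.
Leap years = 7 − 0 + 0 = 7.

7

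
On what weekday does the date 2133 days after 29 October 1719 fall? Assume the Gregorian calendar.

First find the weekday of Oct 29, 1719. Doomsday rule: the anchor day for the 1700s is Sunday. For year 19: 19÷12 = 1 r 7, and 7÷4 = 1, so 1+7+1 = 9.
Sunday + 9 ≡ Tuesday — that's 1719's doomsday.
In October the doomsday date is Oct 10.
Oct 29 is 19 days after Oct 10; 19 mod 7 = 5, so Tuesday + 5 = Sunday.
2133 mod 7 = 5, so 2133 days after a Sunday is Sunday + 5 = Friday.

Friday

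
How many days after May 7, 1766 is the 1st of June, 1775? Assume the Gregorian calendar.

3312

May 7, 1766 → May 7, 1767: 365 days.
May 7, 1767 → May 7, 1768: 366 days (Feb 29, 1768 is in that span).
May 7, 1768 → May 7, 1769: 365 days.
May 7, 1769 → May 7, 1770: 365 days.
May 7, 1770 → May 7, 1771: 365 days.
May 7, 1771 → May 7, 1772: 366 days (Feb 29, 1772 is in that span).
May 7, 1772 → May 7, 1773: 365 days.
May 7, 1773 → May 7, 1774: 365 days.
May 7, 1774 → Jun 7, 1774: 31 days (May has 31).
Jun 7, 1774 → Jul 7, 1774: 30 days (June has 30).
Jul 7, 1774 → Aug 7, 1774: 31 days (July has 31).
Aug 7, 1774 → Sep 7, 1774: 31 days (August has 31).
Sep 7, 1774 → Oct 7, 1774: 30 days (September has 30).
Oct 7, 1774 → Nov 7, 1774: 31 days (October has 31).
Nov 7, 1774 → Dec 7, 1774: 30 days (November has 30).
Dec 7, 1774 → Jan 7, 1775: 31 days (December has 31).
Jan 7, 1775 → Feb 7, 1775: 31 days (January has 31).
Feb 7, 1775 → Mar 7, 1775: 28 days (February has 28).
Mar 7, 1775 → Apr 7, 1775: 31 days (March has 31).
Apr 7, 1775 → May 7, 1775: 30 days (April has 30).
May 7, 1775 → Jun 1, 1775: 25 days.
Total: 3312 days.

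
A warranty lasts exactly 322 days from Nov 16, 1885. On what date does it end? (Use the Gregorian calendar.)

October 4, 1886

Nov has 30 days: +15 → Dec 1, 1885 (307 left).
Dec has 31 days: +31 → Jan 1, 1886 (276 left).
Jan has 31 days: +31 → Feb 1, 1886 (245 left).
Feb has 28 days: +28 → Mar 1, 1886 (217 left).
Mar has 31 days: +31 → Apr 1, 1886 (186 left).
Apr has 30 days: +30 → May 1, 1886 (156 left).
May has 31 days: +31 → Jun 1, 1886 (125 left).
Jun has 30 days: +30 → Jul 1, 1886 (95 left).
Jul has 31 days: +31 → Aug 1, 1886 (64 left).
Aug has 31 days: +31 → Sep 1, 1886 (33 left).
Sep has 30 days: +30 → Oct 1, 1886 (3 left).
+3 → Oct 4, 1886.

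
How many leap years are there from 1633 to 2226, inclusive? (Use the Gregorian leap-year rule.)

Multiples of 4 in [1633,2226]: 148.
Of those, multiples of 100: 6 (not leap unless ÷400).
Multiples of 400: 1.
Leap years = 148 − 6 + 1 = 143.

143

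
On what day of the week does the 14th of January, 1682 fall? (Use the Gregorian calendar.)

Doomsday rule: the anchor day for the 1600s is Tuesday. For year 82: 82÷12 = 6 r 10, and 10÷4 = 2, so 6+10+2 = 18.
Tuesday + 18 ≡ Saturday — that's 1682's doomsday.
In January the doomsday date is Jan 3 (1682 is not a leap year).
Jan 14 is 11 days after Jan 3; 11 mod 7 = 4, so Saturday + 4 = Wednesday.

Wednesday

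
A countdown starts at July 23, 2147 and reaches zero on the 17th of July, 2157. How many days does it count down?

3647

Jul 23, 2147 → Jul 23, 2148: 366 days (Feb 29, 2148 is in that span).
Jul 23, 2148 → Jul 23, 2149: 365 days.
Jul 23, 2149 → Jul 23, 2150: 365 days.
Jul 23, 2150 → Jul 23, 2151: 365 days.
Jul 23, 2151 → Jul 23, 2152: 366 days (Feb 29, 2152 is in that span).
Jul 23, 2152 → Jul 23, 2153: 365 days.
Jul 23, 2153 → Jul 23, 2154: 365 days.
Jul 23, 2154 → Jul 23, 2155: 365 days.
Jul 23, 2155 → Jul 23, 2156: 366 days (Feb 29, 2156 is in that span).
Jul 23, 2156 → Aug 23, 2156: 31 days (July has 31).
Aug 23, 2156 → Sep 23, 2156: 31 days (August has 31).
Sep 23, 2156 → Oct 23, 2156: 30 days (September has 30).
Oct 23, 2156 → Nov 23, 2156: 31 days (October has 31).
Nov 23, 2156 → Dec 23, 2156: 30 days (November has 30).
Dec 23, 2156 → Jan 23, 2157: 31 days (December has 31).
Jan 23, 2157 → Feb 23, 2157: 31 days (January has 31).
Feb 23, 2157 → Mar 23, 2157: 28 days (February has 28).
Mar 23, 2157 → Apr 23, 2157: 31 days (March has 31).
Apr 23, 2157 → May 23, 2157: 30 days (April has 30).
May 23, 2157 → Jun 23, 2157: 31 days (May has 31).
Jun 23, 2157 → Jul 17, 2157: 24 days.
Total: 3647 days.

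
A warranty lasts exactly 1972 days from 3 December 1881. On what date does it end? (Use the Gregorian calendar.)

+365 (one year) → Dec 3, 1882 (1607 left).
+365 (one year) → Dec 3, 1883 (1242 left).
+366 (one year; includes Feb 29, 1884) → Dec 3, 1884 (876 left).
+365 (one year) → Dec 3, 1885 (511 left).
+365 (one year) → Dec 3, 1886 (146 left).
Dec has 31 days: +29 → Jan 1, 1887 (117 left).
Jan has 31 days: +31 → Feb 1, 1887 (86 left).
Feb has 28 days: +28 → Mar 1, 1887 (58 left).
Mar has 31 days: +31 → Apr 1, 1887 (27 left).
+27 → Apr 28, 1887.

April 28, 1887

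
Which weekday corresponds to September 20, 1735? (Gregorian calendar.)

Doomsday rule: the anchor day for the 1700s is Sunday. For year 35: 35÷12 = 2 r 11, and 11÷4 = 2, so 2+11+2 = 15.
Sunday + 15 ≡ Monday — that's 1735's doomsday.
In September the doomsday date is Sep 5.
Sep 20 is 15 days after Sep 5; 15 mod 7 = 1, so Monday + 1 = Tuesday.

Tuesday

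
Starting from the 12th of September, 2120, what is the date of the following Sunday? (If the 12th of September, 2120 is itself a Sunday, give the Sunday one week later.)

September 15, 2120

Sep 12, 2120 is a Thursday.
From Thursday to the next Sunday is 3 days.
Sep 12, 2120 + 3 = Sep 15, 2120.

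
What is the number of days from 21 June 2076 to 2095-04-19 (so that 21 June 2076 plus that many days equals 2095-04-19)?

6876

Jun 21, 2076 → Jun 21, 2077: 365 days.
Jun 21, 2077 → Jun 21, 2078: 365 days.
Jun 21, 2078 → Jun 21, 2079: 365 days.
Jun 21, 2079 → Jun 21, 2080: 366 days (Feb 29, 2080 is in that span).
Jun 21, 2080 → Jun 21, 2081: 365 days.
Jun 21, 2081 → Jun 21, 2082: 365 days.
Jun 21, 2082 → Jun 21, 2083: 365 days.
Jun 21, 2083 → Jun 21, 2084: 366 days (Feb 29, 2084 is in that span).
Jun 21, 2084 → Jun 21, 2085: 365 days.
Jun 21, 2085 → Jun 21, 2086: 365 days.
Jun 21, 2086 → Jun 21, 2087: 365 days.
Jun 21, 2087 → Jun 21, 2088: 366 days (Feb 29, 2088 is in that span).
Jun 21, 2088 → Jun 21, 2089: 365 days.
Jun 21, 2089 → Jun 21, 2090: 365 days.
Jun 21, 2090 → Jun 21, 2091: 365 days.
Jun 21, 2091 → Jun 21, 2092: 366 days (Feb 29, 2092 is in that span).
Jun 21, 2092 → Jun 21, 2093: 365 days.
Jun 21, 2093 → Jun 21, 2094: 365 days.
Jun 21, 2094 → Jul 21, 2094: 30 days (June has 30).
Jul 21, 2094 → Aug 21, 2094: 31 days (July has 31).
Aug 21, 2094 → Sep 21, 2094: 31 days (August has 31).
Sep 21, 2094 → Oct 21, 2094: 30 days (September has 30).
Oct 21, 2094 → Nov 21, 2094: 31 days (October has 31).
Nov 21, 2094 → Dec 21, 2094: 30 days (November has 30).
Dec 21, 2094 → Jan 21, 2095: 31 days (December has 31).
Jan 21, 2095 → Feb 21, 2095: 31 days (January has 31).
Feb 21, 2095 → Mar 21, 2095: 28 days (February has 28).
Mar 21, 2095 → Apr 19, 2095: 29 days.
Total: 6876 days.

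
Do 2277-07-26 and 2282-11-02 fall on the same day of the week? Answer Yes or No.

Yes

From Jul 26, 2277 to Nov 2, 2282 is 1925 days.
1925 mod 7 = 0, so they are the same weekday.
(Jul 26, 2277 is a Thursday; Nov 2, 2282 is a Thursday.)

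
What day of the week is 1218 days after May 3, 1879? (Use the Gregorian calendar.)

May 3, 1879 is a Saturday.
1218 mod 7 = 0, so 1218 days after a Saturday is Saturday + 0 = Saturday.

Saturday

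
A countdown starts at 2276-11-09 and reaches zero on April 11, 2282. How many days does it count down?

Nov 9, 2276 → Nov 9, 2277: 365 days.
Nov 9, 2277 → Nov 9, 2278: 365 days.
Nov 9, 2278 → Nov 9, 2279: 365 days.
Nov 9, 2279 → Nov 9, 2280: 366 days (Feb 29, 2280 is in that span).
Nov 9, 2280 → Nov 9, 2281: 365 days.
Nov 9, 2281 → Dec 9, 2281: 30 days (November has 30).
Dec 9, 2281 → Jan 9, 2282: 31 days (December has 31).
Jan 9, 2282 → Feb 9, 2282: 31 days (January has 31).
Feb 9, 2282 → Mar 9, 2282: 28 days (February has 28).
Mar 9, 2282 → Apr 9, 2282: 31 days (March has 31).
Apr 9, 2282 → Apr 11, 2282: 2 days.
Total: 1979 days.

1979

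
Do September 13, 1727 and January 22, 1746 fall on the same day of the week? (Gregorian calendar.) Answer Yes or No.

From Sep 13, 1727 to Jan 22, 1746 is 6706 days.
6706 mod 7 = 0, so they are the same weekday.
(Sep 13, 1727 is a Saturday; Jan 22, 1746 is a Saturday.)

Yes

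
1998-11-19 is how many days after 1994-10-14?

1497

Oct 14, 1994 → Oct 14, 1995: 365 days.
Oct 14, 1995 → Oct 14, 1996: 366 days (Feb 29, 1996 is in that span).
Oct 14, 1996 → Oct 14, 1997: 365 days.
Oct 14, 1997 → Oct 14, 1998: 365 days.
Oct 14, 1998 → Nov 14, 1998: 31 days (October has 31).
Nov 14, 1998 → Nov 19, 1998: 5 days.
Total: 1497 days.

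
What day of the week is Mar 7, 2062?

Tuesday

Doomsday rule: the anchor day for the 2000s is Tuesday. For year 62: 62÷12 = 5 r 2, and 2÷4 = 0, so 5+2+0 = 7.
Tuesday + 7 ≡ Tuesday — that's 2062's doomsday.
In March the doomsday date is Mar 14.
Mar 7 is 7 days before Mar 14; 7 mod 7 = 0, so Tuesday − 0 = Tuesday.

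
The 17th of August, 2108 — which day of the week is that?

Doomsday rule: the anchor day for the 2100s is Sunday. For year 08: 8÷12 = 0 r 8, and 8÷4 = 2, so 0+8+2 = 10.
Sunday + 10 ≡ Wednesday — that's 2108's doomsday.
In August the doomsday date is Aug 8.
Aug 17 is 9 days after Aug 8; 9 mod 7 = 2, so Wednesday + 2 = Friday.

Friday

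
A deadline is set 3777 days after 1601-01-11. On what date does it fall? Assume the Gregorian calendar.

May 16, 1611

+365 (one year) → Jan 11, 1602 (3412 left).
+365 (one year) → Jan 11, 1603 (3047 left).
+365 (one year) → Jan 11, 1604 (2682 left).
+366 (one year; includes Feb 29, 1604) → Jan 11, 1605 (2316 left).
+365 (one year) → Jan 11, 1606 (1951 left).
+365 (one year) → Jan 11, 1607 (1586 left).
+365 (one year) → Jan 11, 1608 (1221 left).
+366 (one year; includes Feb 29, 1608) → Jan 11, 1609 (855 left).
+365 (one year) → Jan 11, 1610 (490 left).
+365 (one year) → Jan 11, 1611 (125 left).
Jan has 31 days: +21 → Feb 1, 1611 (104 left).
Feb has 28 days: +28 → Mar 1, 1611 (76 left).
Mar has 31 days: +31 → Apr 1, 1611 (45 left).
Apr has 30 days: +30 → May 1, 1611 (15 left).
+15 → May 16, 1611.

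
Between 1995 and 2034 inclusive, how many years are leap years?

10

Multiples of 4 in [1995,2034]: 10.
Of those, multiples of 100: 1 (not leap unless ÷400).
Multiples of 400: 1.
Leap years = 10 − 1 + 1 = 10.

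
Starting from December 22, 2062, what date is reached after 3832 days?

+365 (one year) → Dec 22, 2063 (3467 left).
+366 (one year; includes Feb 29, 2064) → Dec 22, 2064 (3101 left).
+365 (one year) → Dec 22, 2065 (2736 left).
+365 (one year) → Dec 22, 2066 (2371 left).
+365 (one year) → Dec 22, 2067 (2006 left).
+366 (one year; includes Feb 29, 2068) → Dec 22, 2068 (1640 left).
+365 (one year) → Dec 22, 2069 (1275 left).
+365 (one year) → Dec 22, 2070 (910 left).
+365 (one year) → Dec 22, 2071 (545 left).
+366 (one year; includes Feb 29, 2072) → Dec 22, 2072 (179 left).
Dec has 31 days: +10 → Jan 1, 2073 (169 left).
Jan has 31 days: +31 → Feb 1, 2073 (138 left).
Feb has 28 days: +28 → Mar 1, 2073 (110 left).
Mar has 31 days: +31 → Apr 1, 2073 (79 left).
Apr has 30 days: +30 → May 1, 2073 (49 left).
May has 31 days: +31 → Jun 1, 2073 (18 left).
+18 → Jun 19, 2073.

June 19, 2073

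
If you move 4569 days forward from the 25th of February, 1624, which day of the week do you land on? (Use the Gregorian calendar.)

Friday

First find the weekday of Feb 25, 1624. Doomsday rule: the anchor day for the 1600s is Tuesday. For year 24: 24÷12 = 2 r 0, and 0÷4 = 0, so 2+0+0 = 2.
Tuesday + 2 ≡ Thursday — that's 1624's doomsday.
In February the doomsday date is Feb 29 (1624 is a leap year (divisible by 4)).
Feb 25 is 4 days before Feb 29; 4 mod 7 = 4, so Thursday − 4 = Sunday.
4569 mod 7 = 5, so 4569 days after a Sunday is Sunday + 5 = Friday.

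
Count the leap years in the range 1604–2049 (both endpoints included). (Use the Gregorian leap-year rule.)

109

Multiples of 4 in [1604,2049]: 112.
Of those, multiples of 100: 4 (not leap unless ÷400).
Multiples of 400: 1.
Leap years = 112 − 4 + 1 = 109.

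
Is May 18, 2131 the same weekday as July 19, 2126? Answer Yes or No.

Yes

From Jul 19, 2126 to May 18, 2131 is 1764 days.
1764 mod 7 = 0, so they are the same weekday.
(Jul 19, 2126 is a Friday; May 18, 2131 is a Friday.)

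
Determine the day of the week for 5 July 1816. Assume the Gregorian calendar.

Doomsday rule: the anchor day for the 1800s is Friday. For year 16: 16÷12 = 1 r 4, and 4÷4 = 1, so 1+4+1 = 6.
Friday + 6 ≡ Thursday — that's 1816's doomsday.
In July the doomsday date is Jul 11.
Jul 5 is 6 days before Jul 11; 6 mod 7 = 6, so Thursday − 6 = Friday.

Friday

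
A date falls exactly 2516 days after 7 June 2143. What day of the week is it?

Monday

First find the weekday of Jun 7, 2143. Doomsday rule: the anchor day for the 2100s is Sunday. For year 43: 43÷12 = 3 r 7, and 7÷4 = 1, so 3+7+1 = 11.
Sunday + 11 ≡ Thursday — that's 2143's doomsday.
In June the doomsday date is Jun 6.
Jun 7 is 1 day after Jun 6; 1 mod 7 = 1, so Thursday + 1 = Friday.
2516 mod 7 = 3, so 2516 days after a Friday is Friday + 3 = Monday.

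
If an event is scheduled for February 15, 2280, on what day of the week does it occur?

Doomsday rule: the anchor day for the 2200s is Friday. For year 80: 80÷12 = 6 r 8, and 8÷4 = 2, so 6+8+2 = 16.
Friday + 16 ≡ Sunday — that's 2280's doomsday.
In February the doomsday date is Feb 29 (2280 is a leap year (divisible by 4)).
Feb 15 is 14 days before Feb 29; 14 mod 7 = 0, so Sunday − 0 = Sunday.

Sunday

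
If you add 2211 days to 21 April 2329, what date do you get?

+365 (one year) → Apr 21, 2330 (1846 left).
+365 (one year) → Apr 21, 2331 (1481 left).
+366 (one year; includes Feb 29, 2332) → Apr 21, 2332 (1115 left).
+365 (one year) → Apr 21, 2333 (750 left).
+365 (one year) → Apr 21, 2334 (385 left).
Apr has 30 days: +10 → May 1, 2334 (375 left).
May has 31 days: +31 → Jun 1, 2334 (344 left).
Jun has 30 days: +30 → Jul 1, 2334 (314 left).
Jul has 31 days: +31 → Aug 1, 2334 (283 left).
Aug has 31 days: +31 → Sep 1, 2334 (252 left).
Sep has 30 days: +30 → Oct 1, 2334 (222 left).
Oct has 31 days: +31 → Nov 1, 2334 (191 left).
Nov has 30 days: +30 → Dec 1, 2334 (161 left).
Dec has 31 days: +31 → Jan 1, 2335 (130 left).
Jan has 31 days: +31 → Feb 1, 2335 (99 left).
Feb has 28 days: +28 → Mar 1, 2335 (71 left).
Mar has 31 days: +31 → Apr 1, 2335 (40 left).
Apr has 30 days: +30 → May 1, 2335 (10 left).
+10 → May 11, 2335.

May 11, 2335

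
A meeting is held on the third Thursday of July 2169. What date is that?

July 20, 2169

July 1, 2169 is a Saturday.
The first Thursday is therefore July 6 (5 days later).
The third Thursday is 6 + 2×7 = July 20.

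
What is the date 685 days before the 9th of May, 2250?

June 23, 2248

−365 (one year) → May 9, 2249 (320 left).
−9 → Apr 30, 2249 (end of Apr, 30 days; 311 left).
−30 → Mar 31, 2249 (end of Mar, 31 days; 281 left).
−31 → Feb 28, 2249 (end of Feb, 28 days; 250 left).
−28 → Jan 31, 2249 (end of Jan, 31 days; 222 left).
−31 → Dec 31, 2248 (end of Dec, 31 days; 191 left).
−31 → Nov 30, 2248 (end of Nov, 30 days; 160 left).
−30 → Oct 31, 2248 (end of Oct, 31 days; 130 left).
−31 → Sep 30, 2248 (end of Sep, 30 days; 99 left).
−30 → Aug 31, 2248 (end of Aug, 31 days; 69 left).
−31 → Jul 31, 2248 (end of Jul, 31 days; 38 left).
−31 → Jun 30, 2248 (end of Jun, 30 days; 7 left).
−7 → Jun 23, 2248.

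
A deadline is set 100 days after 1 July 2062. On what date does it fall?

October 9, 2062

Jul has 31 days: +31 → Aug 1, 2062 (69 left).
Aug has 31 days: +31 → Sep 1, 2062 (38 left).
Sep has 30 days: +30 → Oct 1, 2062 (8 left).
+8 → Oct 9, 2062.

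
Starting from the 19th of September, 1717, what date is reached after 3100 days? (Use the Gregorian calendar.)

March 16, 1726

+365 (one year) → Sep 19, 1718 (2735 left).
+365 (one year) → Sep 19, 1719 (2370 left).
+366 (one year; includes Feb 29, 1720) → Sep 19, 1720 (2004 left).
+365 (one year) → Sep 19, 1721 (1639 left).
+365 (one year) → Sep 19, 1722 (1274 left).
+365 (one year) → Sep 19, 1723 (909 left).
+366 (one year; includes Feb 29, 1724) → Sep 19, 1724 (543 left).
+365 (one year) → Sep 19, 1725 (178 left).
Sep has 30 days: +12 → Oct 1, 1725 (166 left).
Oct has 31 days: +31 → Nov 1, 1725 (135 left).
Nov has 30 days: +30 → Dec 1, 1725 (105 left).
Dec has 31 days: +31 → Jan 1, 1726 (74 left).
Jan has 31 days: +31 → Feb 1, 1726 (43 left).
Feb has 28 days: +28 → Mar 1, 1726 (15 left).
+15 → Mar 16, 1726.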